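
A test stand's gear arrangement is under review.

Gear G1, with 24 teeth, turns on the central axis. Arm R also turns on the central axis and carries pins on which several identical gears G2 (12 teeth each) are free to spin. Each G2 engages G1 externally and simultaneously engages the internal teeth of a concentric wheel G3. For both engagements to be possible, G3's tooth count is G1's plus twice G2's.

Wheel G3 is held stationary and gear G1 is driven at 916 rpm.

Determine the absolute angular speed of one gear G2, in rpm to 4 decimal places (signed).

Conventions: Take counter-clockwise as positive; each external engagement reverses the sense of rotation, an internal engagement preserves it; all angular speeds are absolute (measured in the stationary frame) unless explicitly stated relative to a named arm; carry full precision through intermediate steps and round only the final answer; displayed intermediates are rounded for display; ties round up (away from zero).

recognized (axles ride arm R): planetary set, 24/12/48 teeth
normalise by the input: solve with ω_sun = 1, then scale by 916 rpm
ring teeth: 24 + 2·12 = 48
24(ω_sun−ω_arm) = −48(ω_ring−ω_arm),  ω_ring = 0, ω_sun = 1
24(1−ω_arm) = −48(0−ω_arm)  ⇒  72·ω_arm = 24  ⇒  ω_arm = 1/3
sun–planet mesh: 24·(1−1/3) = −12·(ω_p−ω_arm)  ⇒  ω_p−ω_arm = -4/3
ω_p = 1/3 − 4/3 = -1
scale: ω_p = -1 × 916 rpm = -916.0000 rpm

-916.0000 rpm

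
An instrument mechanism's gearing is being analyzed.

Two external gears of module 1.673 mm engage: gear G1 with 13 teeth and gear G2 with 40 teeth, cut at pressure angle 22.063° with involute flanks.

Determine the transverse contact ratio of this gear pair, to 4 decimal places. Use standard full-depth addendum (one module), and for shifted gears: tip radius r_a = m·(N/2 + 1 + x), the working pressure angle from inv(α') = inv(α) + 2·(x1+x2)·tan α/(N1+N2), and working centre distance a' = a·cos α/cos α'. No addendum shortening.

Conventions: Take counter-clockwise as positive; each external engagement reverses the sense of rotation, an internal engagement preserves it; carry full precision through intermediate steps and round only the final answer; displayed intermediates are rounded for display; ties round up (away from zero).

1.5060

topology: single-mesh involute geometry — m = 1.673, 13T/40T pair
base radii: r_b1 = 10.078176, r_b2 = 31.009771
tip radii: r_a1 = 12.547500, r_a2 = 35.133000
no profile shift: α' = α, a' = a
action lengths: √(r_a1²−r_b1²) = 7.474633, √(r_a2²−r_b2²) = 16.514291
base pitch p_b = π·m·cos α = 4.871003
CR = (7.474633 + 16.514291 − 44.334500·sin 22.06300°)/4.871003 = 1.506002
contact ratio ≈ 1.5060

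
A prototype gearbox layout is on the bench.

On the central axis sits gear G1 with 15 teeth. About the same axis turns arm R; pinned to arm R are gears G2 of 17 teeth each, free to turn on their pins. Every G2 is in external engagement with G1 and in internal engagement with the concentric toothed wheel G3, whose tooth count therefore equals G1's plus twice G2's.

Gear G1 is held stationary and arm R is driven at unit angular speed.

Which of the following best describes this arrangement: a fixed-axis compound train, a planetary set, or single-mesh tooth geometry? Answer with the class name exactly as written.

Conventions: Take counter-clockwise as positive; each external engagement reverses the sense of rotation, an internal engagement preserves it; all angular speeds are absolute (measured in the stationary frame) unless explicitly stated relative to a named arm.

planetary set

topology: planetary set — G1 15T / G2 17T / G3 49T, arm = carrier (Willis)
classification: planetary set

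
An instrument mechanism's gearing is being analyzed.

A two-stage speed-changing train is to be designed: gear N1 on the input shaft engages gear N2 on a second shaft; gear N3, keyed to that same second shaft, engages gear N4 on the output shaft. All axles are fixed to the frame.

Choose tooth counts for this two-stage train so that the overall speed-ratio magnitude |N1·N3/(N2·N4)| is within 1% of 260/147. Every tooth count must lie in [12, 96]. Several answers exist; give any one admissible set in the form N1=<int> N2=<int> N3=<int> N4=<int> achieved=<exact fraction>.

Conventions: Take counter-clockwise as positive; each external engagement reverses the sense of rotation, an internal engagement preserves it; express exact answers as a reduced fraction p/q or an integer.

N1=13 N2=14 N3=40 N4=21 achieved=260/147

class = fixed-axis compound train [2-stage, 260/147 wanted]
target = 260/147 in lowest terms: an exact hit needs N1·N3 = k·260 and N2·N4 = k·147 for one integer k, every count in [12, 96]; additionally prefer no 1:1 stage (N1 ≠ N2, N3 ≠ N4)
k = 1: no 1:1-free in-range split of k·260 and k·147 into factor pairs; take k = 2
k = 2: N1·N3 = 520 = 13·40, N2·N4 = 294 = 14·21
achieved = 13·40/(14·21) = 260/147; |achieved − target| = 0 ≤ 13/735 ✓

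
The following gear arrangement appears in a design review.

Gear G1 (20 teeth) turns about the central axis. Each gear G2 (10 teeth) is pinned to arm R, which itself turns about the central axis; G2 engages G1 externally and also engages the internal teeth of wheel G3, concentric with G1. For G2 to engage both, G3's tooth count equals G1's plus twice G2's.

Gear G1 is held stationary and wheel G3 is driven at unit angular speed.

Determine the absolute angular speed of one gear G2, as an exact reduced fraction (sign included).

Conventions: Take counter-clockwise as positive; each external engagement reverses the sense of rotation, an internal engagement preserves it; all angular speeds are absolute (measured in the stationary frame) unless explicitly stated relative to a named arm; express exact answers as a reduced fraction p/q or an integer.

2

class = planetary set [G3 = 20+2·10 = 40; Willis about the carrier]
ring teeth: 20 + 2·10 = 40
20(ω_sun−ω_arm) = −40(ω_ring−ω_arm),  ω_sun = 0, ω_ring = 1
20(0−ω_arm) = −40(1−ω_arm)  ⇒  60·ω_arm = 40  ⇒  ω_arm = 2/3
sun–planet mesh: 20·(0−2/3) = −10·(ω_p−ω_arm)  ⇒  ω_p−ω_arm = 4/3
ω_p = 2/3 + 4/3 = 2
exact speed ratio = 2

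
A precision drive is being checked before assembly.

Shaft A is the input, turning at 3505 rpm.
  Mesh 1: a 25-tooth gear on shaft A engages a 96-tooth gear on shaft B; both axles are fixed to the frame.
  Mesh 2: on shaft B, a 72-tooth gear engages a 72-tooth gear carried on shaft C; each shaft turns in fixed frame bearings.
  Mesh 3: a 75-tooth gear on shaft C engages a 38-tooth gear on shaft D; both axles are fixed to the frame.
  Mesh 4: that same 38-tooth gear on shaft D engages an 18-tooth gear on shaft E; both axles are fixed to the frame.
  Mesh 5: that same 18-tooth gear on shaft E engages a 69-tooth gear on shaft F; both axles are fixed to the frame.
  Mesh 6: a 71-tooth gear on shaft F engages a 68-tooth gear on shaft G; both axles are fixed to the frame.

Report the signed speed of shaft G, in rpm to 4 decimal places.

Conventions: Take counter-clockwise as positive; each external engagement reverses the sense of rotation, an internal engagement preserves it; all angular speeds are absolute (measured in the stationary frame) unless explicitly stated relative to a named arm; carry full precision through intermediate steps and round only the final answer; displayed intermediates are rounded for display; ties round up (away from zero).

6-mesh fixed-axis compound train (all bearings frame-fixed)
mesh 1 [25T→96T]: ω = 3505.0000×25/96 = 912.7604 rpm, sense flips to −
mesh 2 [72T→72T]: ω = 912.7604×72/72 = 912.7604 rpm, sense flips to +
mesh 3 [75T→38T]: ω = 912.7604×75/38 = 1801.5008 rpm, sense flips to −
mesh 4 [38T→18T]: ω = 1801.5008×38/18 = 3803.1684 rpm, sense flips to +
mesh 5 [18T→69T]: ω = 3803.1684×18/69 = 992.1309 rpm, sense flips to −
mesh 6 [71T→68T]: ω = 992.1309×71/68 = 1035.9014 rpm, sense flips to +
signed output speed = +1035.9014 rpm

+1035.9014 rpm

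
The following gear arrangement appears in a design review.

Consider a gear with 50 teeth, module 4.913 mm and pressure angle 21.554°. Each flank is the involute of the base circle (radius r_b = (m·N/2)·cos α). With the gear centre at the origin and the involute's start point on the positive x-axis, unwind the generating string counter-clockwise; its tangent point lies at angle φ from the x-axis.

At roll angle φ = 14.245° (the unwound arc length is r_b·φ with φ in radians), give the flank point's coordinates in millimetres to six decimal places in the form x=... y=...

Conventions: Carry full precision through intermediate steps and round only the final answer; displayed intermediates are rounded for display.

recognized (one wheel, involute flank): single-mesh tooth geometry, m = 4.913, N = 50
pitch radius r_p = m·N/2 = 4.913·50/2 = 122.825000
base radius r_b = r_p·cos α = 122.825000·cos 21.554° = 114.236061
roll angle φ = 14.245° = 0.24862215 rad
x = r_b·(cos φ + φ·sin φ) = 117.712324
y = r_b·(sin φ − φ·cos φ) = 0.581587

x=117.712324 y=0.581587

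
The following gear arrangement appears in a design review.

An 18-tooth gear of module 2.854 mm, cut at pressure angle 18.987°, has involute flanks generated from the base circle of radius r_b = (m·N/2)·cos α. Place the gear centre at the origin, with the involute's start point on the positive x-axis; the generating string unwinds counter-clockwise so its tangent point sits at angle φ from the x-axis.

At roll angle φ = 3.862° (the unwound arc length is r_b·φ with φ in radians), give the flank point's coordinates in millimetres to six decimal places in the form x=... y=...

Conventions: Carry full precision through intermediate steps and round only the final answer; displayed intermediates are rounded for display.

x=24.343600 y=0.002478

recognized (one wheel, involute flank): single-mesh tooth geometry, m = 2.854, N = 18
pitch radius r_p = m·N/2 = 2.854·18/2 = 25.686000
base radius r_b = r_p·cos α = 25.686000·cos 18.987° = 24.288487
roll angle φ = 3.862° = 0.06740462 rad
x = r_b·(cos φ + φ·sin φ) = 24.343600
y = r_b·(sin φ − φ·cos φ) = 0.002478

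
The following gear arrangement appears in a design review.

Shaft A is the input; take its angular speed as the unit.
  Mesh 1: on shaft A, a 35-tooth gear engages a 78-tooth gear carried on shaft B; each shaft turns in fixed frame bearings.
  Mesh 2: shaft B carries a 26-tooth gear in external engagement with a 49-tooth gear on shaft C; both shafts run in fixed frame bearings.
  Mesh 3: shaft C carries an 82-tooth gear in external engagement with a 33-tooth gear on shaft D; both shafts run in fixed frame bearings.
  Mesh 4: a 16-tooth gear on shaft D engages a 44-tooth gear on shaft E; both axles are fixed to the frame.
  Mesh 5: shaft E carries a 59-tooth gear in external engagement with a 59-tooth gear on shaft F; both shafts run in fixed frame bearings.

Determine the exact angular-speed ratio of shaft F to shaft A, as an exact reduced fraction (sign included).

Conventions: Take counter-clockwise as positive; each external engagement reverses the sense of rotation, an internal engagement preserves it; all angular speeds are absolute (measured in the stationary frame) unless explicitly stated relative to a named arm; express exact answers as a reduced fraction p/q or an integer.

class = fixed-axis compound train [5 meshes; 5 ratios multiply, 5 sense flips]
mesh 1 [35T→78T]: running ratio 35/78, sense −
mesh 2 [26T→49T]: running ratio 5/21, sense +
mesh 3 [82T→33T]: running ratio 410/693, sense −
mesh 4 [16T→44T]: running ratio 1640/7623, sense +
mesh 5 [59T→59T]: running ratio 1640/7623, sense −
ω_out/ω_in = -1640/7623

-1640/7623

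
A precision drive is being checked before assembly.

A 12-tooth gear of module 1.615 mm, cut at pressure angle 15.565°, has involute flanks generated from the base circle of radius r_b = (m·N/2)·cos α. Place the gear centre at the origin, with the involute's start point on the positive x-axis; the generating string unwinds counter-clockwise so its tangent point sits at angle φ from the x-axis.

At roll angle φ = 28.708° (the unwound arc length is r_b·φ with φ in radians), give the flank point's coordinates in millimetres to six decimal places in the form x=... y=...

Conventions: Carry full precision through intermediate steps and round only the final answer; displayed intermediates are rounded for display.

x=10.433845 y=0.381658

single-mesh involute tooth geometry (12T wheel at module 1.615)
pitch radius r_p = m·N/2 = 1.615·12/2 = 9.690000
base radius r_b = r_p·cos α = 9.690000·cos 15.565° = 9.334635
roll angle φ = 28.708° = 0.50104912 rad
x = r_b·(cos φ + φ·sin φ) = 10.433845
y = r_b·(sin φ − φ·cos φ) = 0.381658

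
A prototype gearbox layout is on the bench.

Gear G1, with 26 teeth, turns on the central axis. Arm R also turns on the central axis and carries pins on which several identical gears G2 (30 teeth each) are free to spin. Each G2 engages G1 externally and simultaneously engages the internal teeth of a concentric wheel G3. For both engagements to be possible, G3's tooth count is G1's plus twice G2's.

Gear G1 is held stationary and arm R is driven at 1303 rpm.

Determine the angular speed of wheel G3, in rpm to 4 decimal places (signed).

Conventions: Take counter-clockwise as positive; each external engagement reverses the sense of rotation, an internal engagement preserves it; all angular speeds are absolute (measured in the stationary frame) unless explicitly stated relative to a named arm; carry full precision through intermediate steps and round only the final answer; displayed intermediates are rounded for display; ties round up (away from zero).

+1696.9302 rpm

recognized (axles ride arm R): planetary set, 26/30/86 teeth
normalise by the input: solve with ω_arm = 1, then scale by 1303 rpm
ring teeth: 26 + 2·30 = 86
26(ω_sun−ω_arm) = −86(ω_ring−ω_arm),  ω_sun = 0, ω_arm = 1
ω_ring = 1 − (26/86)(0−1) = 56/43
scale: ω_ring = 56/43 × 1303 rpm = +1696.9302 rpm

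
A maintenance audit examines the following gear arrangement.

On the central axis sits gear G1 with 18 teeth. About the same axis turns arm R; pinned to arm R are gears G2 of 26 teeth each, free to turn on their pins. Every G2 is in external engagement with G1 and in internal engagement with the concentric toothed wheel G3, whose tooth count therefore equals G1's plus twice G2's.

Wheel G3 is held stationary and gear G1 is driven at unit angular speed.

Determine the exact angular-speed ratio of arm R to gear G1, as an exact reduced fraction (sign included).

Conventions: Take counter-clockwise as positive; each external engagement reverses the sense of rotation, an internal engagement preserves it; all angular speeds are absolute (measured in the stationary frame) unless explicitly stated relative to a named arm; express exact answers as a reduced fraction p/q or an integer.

class = planetary set [G3 = 18+2·26 = 70; Willis about the carrier]
ring teeth: 18 + 2·26 = 70
18(ω_sun−ω_arm) = −70(ω_ring−ω_arm),  ω_ring = 0, ω_sun = 1
18(1−ω_arm) = −70(0−ω_arm)  ⇒  88·ω_arm = 18  ⇒  ω_arm = 9/44
ω_out/ω_in = 9/44

9/44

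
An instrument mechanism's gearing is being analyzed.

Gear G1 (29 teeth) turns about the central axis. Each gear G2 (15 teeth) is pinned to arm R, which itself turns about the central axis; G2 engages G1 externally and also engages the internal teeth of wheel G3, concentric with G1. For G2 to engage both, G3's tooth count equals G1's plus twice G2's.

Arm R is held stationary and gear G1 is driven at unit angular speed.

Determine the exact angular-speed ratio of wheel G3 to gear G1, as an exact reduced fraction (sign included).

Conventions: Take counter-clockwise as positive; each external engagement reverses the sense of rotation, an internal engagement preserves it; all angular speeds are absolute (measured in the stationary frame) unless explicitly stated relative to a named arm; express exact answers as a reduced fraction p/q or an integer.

-29/59

topology: planetary set — G1 29T / G2 15T / G3 59T, arm = carrier (Willis)
ring teeth: 29 + 2·15 = 59
29(ω_sun−ω_arm) = −59(ω_ring−ω_arm),  ω_arm = 0, ω_sun = 1
ω_ring = 0 − (29/59)(1−0) = -29/59
ω_out/ω_in = -29/59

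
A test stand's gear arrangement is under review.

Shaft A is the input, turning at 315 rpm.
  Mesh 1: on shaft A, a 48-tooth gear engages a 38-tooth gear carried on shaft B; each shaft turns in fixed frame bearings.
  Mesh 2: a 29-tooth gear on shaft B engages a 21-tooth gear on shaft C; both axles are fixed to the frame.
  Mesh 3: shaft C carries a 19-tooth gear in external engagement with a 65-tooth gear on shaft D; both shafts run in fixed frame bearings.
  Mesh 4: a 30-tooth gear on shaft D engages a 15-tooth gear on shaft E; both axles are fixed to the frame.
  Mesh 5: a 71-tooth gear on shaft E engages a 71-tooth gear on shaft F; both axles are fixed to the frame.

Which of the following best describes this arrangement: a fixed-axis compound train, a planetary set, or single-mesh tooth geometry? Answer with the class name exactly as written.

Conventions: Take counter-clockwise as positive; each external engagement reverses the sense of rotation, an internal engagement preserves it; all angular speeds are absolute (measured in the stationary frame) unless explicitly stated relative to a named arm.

fixed-axis compound train

5-mesh fixed-axis compound train (all bearings frame-fixed)
classification: fixed-axis compound train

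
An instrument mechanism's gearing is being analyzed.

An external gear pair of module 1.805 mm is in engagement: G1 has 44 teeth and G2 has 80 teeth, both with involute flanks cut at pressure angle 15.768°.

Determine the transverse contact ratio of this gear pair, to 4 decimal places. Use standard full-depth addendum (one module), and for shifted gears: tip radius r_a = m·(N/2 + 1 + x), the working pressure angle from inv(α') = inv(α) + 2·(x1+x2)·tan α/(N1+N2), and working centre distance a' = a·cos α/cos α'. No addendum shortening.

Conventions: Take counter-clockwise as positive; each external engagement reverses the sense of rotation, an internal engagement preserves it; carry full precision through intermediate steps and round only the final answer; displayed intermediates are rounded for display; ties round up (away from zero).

recognized (one external pair, fixed centres): single-mesh tooth geometry, m = 1.805, N1 = 44, N2 = 80
base radii: r_b1 = 38.215709, r_b2 = 69.483108
tip radii: r_a1 = 41.515000, r_a2 = 74.005000
no profile shift: α' = α, a' = a
action lengths: √(r_a1²−r_b1²) = 16.218964, √(r_a2²−r_b2²) = 25.472294
base pitch p_b = π·m·cos α = 5.457191
CR = (16.218964 + 25.472294 − 111.910000·sin 15.76800°)/5.457191 = 2.067093
contact ratio ≈ 2.0671

2.0671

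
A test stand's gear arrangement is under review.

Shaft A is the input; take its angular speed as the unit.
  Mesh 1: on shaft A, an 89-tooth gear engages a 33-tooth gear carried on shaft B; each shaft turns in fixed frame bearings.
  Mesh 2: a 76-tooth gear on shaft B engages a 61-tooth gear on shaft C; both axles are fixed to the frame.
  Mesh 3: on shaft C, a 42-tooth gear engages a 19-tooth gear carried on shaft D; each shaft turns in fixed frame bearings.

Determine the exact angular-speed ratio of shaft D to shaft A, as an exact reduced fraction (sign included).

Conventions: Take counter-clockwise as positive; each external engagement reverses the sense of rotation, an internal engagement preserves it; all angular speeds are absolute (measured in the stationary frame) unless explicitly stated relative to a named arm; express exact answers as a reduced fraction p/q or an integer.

-4984/671

class = fixed-axis compound train [3 meshes; 3 ratios multiply, 3 sense flips]
mesh 1 [89T→33T]: running ratio 89/33, sense −
mesh 2 [76T→61T]: running ratio 6764/2013, sense +
mesh 3 [42T→19T]: running ratio 4984/671, sense −
ω_out/ω_in = -4984/671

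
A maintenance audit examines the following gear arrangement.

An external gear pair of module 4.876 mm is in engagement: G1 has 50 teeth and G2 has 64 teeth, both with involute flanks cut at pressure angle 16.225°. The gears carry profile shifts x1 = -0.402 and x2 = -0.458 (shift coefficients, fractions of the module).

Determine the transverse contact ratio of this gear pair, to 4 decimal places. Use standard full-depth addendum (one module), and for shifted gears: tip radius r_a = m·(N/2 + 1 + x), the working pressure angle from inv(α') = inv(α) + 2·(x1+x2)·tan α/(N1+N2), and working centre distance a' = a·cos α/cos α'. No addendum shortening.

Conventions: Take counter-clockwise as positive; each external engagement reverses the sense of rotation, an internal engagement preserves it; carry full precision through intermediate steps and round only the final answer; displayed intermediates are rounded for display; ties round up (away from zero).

2.5176

class = single-mesh tooth geometry [involute pair 50T × 64T, m = 4.876]
base radii: r_b1 = 117.044950, r_b2 = 149.817536
tip radii: r_a1 = 124.815848, r_a2 = 158.674792
inv(α') = inv(16.225°) + 2·(-0.402-0.458)·tan α/(50+64) = 0.00342988  ⇒  α' = 12.38391°
a' = a·cos α / cos α' = 277.9320·cos 16.225°/cos 12.38391° = 273.219617
action lengths: √(r_a1²−r_b1²) = 43.352919, √(r_a2²−r_b2²) = 52.272321
base pitch p_b = π·m·cos α = 14.708302
CR = (43.352919 + 52.272321 − 273.219617·sin 12.38391°)/14.708302 = 2.517643
contact ratio ≈ 2.5176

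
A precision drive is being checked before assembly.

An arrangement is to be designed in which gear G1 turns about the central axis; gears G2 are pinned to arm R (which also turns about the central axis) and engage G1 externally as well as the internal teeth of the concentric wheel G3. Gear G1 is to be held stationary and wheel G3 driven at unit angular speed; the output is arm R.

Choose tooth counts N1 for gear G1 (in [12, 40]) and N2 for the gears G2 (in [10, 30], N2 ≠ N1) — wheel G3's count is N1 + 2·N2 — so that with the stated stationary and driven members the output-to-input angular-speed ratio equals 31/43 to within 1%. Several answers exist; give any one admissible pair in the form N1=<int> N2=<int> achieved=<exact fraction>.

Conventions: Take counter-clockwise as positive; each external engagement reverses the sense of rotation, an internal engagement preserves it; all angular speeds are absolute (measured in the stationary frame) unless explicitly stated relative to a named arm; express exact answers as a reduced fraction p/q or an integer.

N1=24 N2=19 achieved=31/43

topology: planetary set — design target 31/43, arm = carrier (Willis)
Willis with ω_sun = 0: ω_arm/ω_ring = N3/(N1+N3); set equal to 31/43  ⇒  N3/N1 = (31/43)/(1 − 31/43) = 31/12
N3 = N1 + 2·N2  ⇒  N2/N1 = (N3/N1 − 1)/2 = (31/12 − 1)/2 = 19/24
smallest multiple with N1 ≥ 12 and N2 ≥ 10: k = 1  ⇒  N1 = 1·24 = 24, N2 = 1·19 = 19 (N1 ≤ 40, N2 ≤ 30, N2 ≠ N1 ✓), N3 = 24 + 2·19 = 62
check: N3/(N1+N3) with N1 = 24, N3 = 62 gives 31/43; |achieved − target| = 0 ≤ 31/4300 ✓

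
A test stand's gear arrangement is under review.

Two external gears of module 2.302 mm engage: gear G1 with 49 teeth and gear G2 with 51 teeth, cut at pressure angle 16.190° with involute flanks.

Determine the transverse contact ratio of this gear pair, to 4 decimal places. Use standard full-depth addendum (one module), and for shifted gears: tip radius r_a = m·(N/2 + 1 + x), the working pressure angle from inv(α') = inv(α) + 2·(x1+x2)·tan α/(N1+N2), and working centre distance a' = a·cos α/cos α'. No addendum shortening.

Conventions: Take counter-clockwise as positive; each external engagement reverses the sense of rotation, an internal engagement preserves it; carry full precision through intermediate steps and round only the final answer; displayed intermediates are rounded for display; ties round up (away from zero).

1.9945

class = single-mesh tooth geometry [involute pair 49T × 51T, m = 2.302]
base radii: r_b1 = 54.162349, r_b2 = 56.373057
tip radii: r_a1 = 58.701000, r_a2 = 61.003000
no profile shift: α' = α, a' = a
action lengths: √(r_a1²−r_b1²) = 22.632882, √(r_a2²−r_b2²) = 23.311895
base pitch p_b = π·m·cos α = 6.945144
CR = (22.632882 + 23.311895 − 115.100000·sin 16.19000°)/6.945144 = 1.994515
contact ratio ≈ 1.9945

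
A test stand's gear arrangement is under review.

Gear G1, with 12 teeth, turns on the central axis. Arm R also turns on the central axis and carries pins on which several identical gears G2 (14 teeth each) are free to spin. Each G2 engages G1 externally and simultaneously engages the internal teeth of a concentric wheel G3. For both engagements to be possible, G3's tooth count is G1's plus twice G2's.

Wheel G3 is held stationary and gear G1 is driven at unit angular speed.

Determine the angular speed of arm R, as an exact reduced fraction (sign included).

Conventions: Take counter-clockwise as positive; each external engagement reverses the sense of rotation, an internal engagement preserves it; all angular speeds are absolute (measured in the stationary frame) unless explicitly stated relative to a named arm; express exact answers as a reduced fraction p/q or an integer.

3/13

class = planetary set [G3 = 12+2·14 = 40; Willis about the carrier]
ring teeth: 12 + 2·14 = 40
12(ω_sun−ω_arm) = −40(ω_ring−ω_arm),  ω_ring = 0, ω_sun = 1
12(1−ω_arm) = −40(0−ω_arm)  ⇒  52·ω_arm = 12  ⇒  ω_arm = 3/13
exact speed ratio = 3/13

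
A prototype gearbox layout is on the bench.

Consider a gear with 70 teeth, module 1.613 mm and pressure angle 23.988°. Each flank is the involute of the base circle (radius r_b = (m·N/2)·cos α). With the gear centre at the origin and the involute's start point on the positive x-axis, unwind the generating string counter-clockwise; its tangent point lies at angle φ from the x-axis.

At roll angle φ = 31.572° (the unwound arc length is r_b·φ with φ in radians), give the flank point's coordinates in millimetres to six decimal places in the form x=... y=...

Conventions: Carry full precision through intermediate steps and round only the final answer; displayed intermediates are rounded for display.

x=58.825263 y=2.790266

class = single-mesh tooth geometry [base-circle involute, m = 1.613, 70T]
pitch radius r_p = m·N/2 = 1.613·70/2 = 56.455000
base radius r_b = r_p·cos α = 56.455000·cos 23.988° = 51.579017
roll angle φ = 31.572° = 0.55103535 rad
x = r_b·(cos φ + φ·sin φ) = 58.825263
y = r_b·(sin φ − φ·cos φ) = 2.790266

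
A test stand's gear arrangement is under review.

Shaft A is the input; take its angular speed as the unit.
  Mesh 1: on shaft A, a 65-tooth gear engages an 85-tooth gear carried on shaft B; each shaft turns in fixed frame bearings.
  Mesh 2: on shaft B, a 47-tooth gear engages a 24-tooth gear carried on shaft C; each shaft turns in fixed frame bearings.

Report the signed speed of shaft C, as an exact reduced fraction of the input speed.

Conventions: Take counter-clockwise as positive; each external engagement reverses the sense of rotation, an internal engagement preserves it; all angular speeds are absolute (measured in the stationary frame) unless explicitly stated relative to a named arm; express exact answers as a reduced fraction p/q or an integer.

611/408

2-mesh fixed-axis compound train (all bearings frame-fixed)
mesh 1 [65T→85T]: |ω|/ω_in = 1×65/85 = 13/17, sense flips to −
mesh 2 [47T→24T]: |ω|/ω_in = (13/17)×47/24 = 611/408, sense flips to +
signed output speed (× input speed) = 611/408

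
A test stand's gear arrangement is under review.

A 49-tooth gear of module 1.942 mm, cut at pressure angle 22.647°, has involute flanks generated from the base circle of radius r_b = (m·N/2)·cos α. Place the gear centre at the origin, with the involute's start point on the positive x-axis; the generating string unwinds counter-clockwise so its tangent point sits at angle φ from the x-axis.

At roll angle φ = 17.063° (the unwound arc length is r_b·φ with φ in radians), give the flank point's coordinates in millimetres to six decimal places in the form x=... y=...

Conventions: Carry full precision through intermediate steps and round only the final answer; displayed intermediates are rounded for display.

x=45.814611 y=0.383167

topology: single-mesh involute geometry — m = 1.942, N = 49
pitch radius r_p = m·N/2 = 1.942·49/2 = 47.579000
base radius r_b = r_p·cos α = 47.579000·cos 22.647° = 43.910405
roll angle φ = 17.063° = 0.29780553 rad
x = r_b·(cos φ + φ·sin φ) = 45.814611
y = r_b·(sin φ − φ·cos φ) = 0.383167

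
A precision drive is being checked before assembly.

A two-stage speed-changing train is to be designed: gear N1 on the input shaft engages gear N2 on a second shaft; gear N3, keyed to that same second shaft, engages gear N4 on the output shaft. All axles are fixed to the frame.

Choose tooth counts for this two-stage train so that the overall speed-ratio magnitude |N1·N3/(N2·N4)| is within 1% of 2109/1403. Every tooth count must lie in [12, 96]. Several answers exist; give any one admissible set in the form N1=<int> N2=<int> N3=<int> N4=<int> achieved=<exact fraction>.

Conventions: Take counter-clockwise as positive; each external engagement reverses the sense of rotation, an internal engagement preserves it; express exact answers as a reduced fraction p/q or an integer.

N1=37 N2=23 N3=57 N4=61 achieved=2109/1403

topology: fixed-axis compound train — 2 stages, target 2109/1403
target = 2109/1403 in lowest terms: an exact hit needs N1·N3 = k·2109 and N2·N4 = k·1403 for one integer k, every count in [12, 96]; additionally prefer no 1:1 stage (N1 ≠ N2, N3 ≠ N4)
k = 1: N1·N3 = 2109 = 37·57, N2·N4 = 1403 = 23·61
achieved = 37·57/(23·61) = 2109/1403; |achieved − target| = 0 ≤ 2109/140300 ✓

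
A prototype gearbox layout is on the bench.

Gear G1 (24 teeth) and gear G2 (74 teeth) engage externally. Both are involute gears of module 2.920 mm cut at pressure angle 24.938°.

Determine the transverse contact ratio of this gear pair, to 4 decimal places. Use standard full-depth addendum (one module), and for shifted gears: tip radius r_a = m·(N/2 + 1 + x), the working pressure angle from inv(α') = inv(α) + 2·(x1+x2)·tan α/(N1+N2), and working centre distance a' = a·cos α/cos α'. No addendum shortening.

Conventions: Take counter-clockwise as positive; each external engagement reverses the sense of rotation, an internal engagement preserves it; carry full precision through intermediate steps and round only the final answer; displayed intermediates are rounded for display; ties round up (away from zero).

recognized (one external pair, fixed centres): single-mesh tooth geometry, m = 2.920, N1 = 24, N2 = 74
base radii: r_b1 = 31.773031, r_b2 = 97.966844
tip radii: r_a1 = 37.960000, r_a2 = 110.960000
no profile shift: α' = α, a' = a
action lengths: √(r_a1²−r_b1²) = 20.771040, √(r_a2²−r_b2²) = 52.102006
base pitch p_b = π·m·cos α = 8.318160
CR = (20.771040 + 52.102006 − 143.080000·sin 24.93800°)/8.318160 = 1.508168
contact ratio ≈ 1.5082

1.5082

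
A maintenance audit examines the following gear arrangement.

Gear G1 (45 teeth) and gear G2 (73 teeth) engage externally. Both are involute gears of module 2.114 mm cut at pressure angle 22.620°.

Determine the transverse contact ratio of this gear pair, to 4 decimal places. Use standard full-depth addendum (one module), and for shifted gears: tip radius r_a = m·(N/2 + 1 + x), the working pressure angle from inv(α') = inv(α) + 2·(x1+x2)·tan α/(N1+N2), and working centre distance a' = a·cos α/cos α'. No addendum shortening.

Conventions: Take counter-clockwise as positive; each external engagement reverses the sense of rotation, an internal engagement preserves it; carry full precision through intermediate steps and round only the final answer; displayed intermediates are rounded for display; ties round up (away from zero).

1.6439

recognized (one external pair, fixed centres): single-mesh tooth geometry, m = 2.114, N1 = 45, N2 = 73
base radii: r_b1 = 43.906111, r_b2 = 71.225469
tip radii: r_a1 = 49.679000, r_a2 = 79.275000
no profile shift: α' = α, a' = a
action lengths: √(r_a1²−r_b1²) = 23.243418, √(r_a2²−r_b2²) = 34.806009
base pitch p_b = π·m·cos α = 6.130450
CR = (23.243418 + 34.806009 − 124.726000·sin 22.62000°)/6.130450 = 1.643863
contact ratio ≈ 1.6439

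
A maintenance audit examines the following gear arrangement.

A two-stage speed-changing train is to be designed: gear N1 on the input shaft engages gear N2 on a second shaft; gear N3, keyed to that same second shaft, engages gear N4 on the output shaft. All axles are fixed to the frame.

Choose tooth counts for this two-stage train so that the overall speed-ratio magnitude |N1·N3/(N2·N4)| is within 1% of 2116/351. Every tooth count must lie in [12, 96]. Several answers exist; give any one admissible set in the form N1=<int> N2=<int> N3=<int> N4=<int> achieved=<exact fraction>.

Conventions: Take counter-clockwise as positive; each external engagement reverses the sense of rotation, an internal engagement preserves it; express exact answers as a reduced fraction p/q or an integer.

N1=23 N2=13 N3=92 N4=27 achieved=2116/351

2-stage fixed-axis compound train for ratio 2116/351
target = 2116/351 in lowest terms: an exact hit needs N1·N3 = k·2116 and N2·N4 = k·351 for one integer k, every count in [12, 96]; additionally prefer no 1:1 stage (N1 ≠ N2, N3 ≠ N4)
k = 1: N1·N3 = 2116 = 23·92, N2·N4 = 351 = 13·27
achieved = 23·92/(13·27) = 2116/351; |achieved − target| = 0 ≤ 529/8775 ✓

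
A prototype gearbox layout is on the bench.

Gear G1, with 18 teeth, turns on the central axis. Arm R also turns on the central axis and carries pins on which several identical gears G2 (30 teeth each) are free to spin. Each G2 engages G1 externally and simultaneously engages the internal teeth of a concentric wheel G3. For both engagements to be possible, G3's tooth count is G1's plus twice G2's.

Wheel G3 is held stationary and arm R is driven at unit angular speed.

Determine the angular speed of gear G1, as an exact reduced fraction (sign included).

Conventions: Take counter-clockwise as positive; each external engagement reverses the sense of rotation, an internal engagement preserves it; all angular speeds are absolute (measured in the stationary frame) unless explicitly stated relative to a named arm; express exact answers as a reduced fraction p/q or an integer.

planetary set (18T centre, 30T on arm, 78T internal) — Willis relation
ring teeth: 18 + 2·30 = 78
18(ω_sun−ω_arm) = −78(ω_ring−ω_arm),  ω_ring = 0, ω_arm = 1
ω_sun = 1 − (78/18)(0−1) = 16/3
exact speed ratio = 16/3

16/3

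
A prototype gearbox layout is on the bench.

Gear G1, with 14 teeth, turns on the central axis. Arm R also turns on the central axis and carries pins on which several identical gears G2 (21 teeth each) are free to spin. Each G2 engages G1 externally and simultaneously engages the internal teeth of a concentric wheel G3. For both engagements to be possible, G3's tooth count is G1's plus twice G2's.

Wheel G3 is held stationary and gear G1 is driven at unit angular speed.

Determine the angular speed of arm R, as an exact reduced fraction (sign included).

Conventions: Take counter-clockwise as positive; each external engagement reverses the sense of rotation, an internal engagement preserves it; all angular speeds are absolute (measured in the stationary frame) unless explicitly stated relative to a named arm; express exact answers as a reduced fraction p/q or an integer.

recognized (axles ride arm R): planetary set, 14/21/56 teeth
ring teeth: 14 + 2·21 = 56
14(ω_sun−ω_arm) = −56(ω_ring−ω_arm),  ω_ring = 0, ω_sun = 1
14(1−ω_arm) = −56(0−ω_arm)  ⇒  70·ω_arm = 14  ⇒  ω_arm = 1/5
exact speed ratio = 1/5

1/5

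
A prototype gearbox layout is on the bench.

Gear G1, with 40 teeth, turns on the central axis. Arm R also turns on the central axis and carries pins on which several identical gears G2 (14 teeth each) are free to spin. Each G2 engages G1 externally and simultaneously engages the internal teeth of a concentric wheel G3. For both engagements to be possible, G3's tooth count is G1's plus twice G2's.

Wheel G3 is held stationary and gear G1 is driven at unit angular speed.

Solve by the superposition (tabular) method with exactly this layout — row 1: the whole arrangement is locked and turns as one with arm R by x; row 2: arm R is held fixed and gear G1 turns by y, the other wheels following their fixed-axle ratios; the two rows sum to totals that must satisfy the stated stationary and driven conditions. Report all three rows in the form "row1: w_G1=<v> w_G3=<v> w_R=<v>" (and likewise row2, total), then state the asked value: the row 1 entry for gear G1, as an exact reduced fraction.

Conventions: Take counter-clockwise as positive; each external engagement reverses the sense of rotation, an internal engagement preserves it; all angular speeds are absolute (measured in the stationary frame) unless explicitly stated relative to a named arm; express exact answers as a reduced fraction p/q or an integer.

row1: w_G1=10/27 w_G3=10/27 w_R=10/27
row2: w_G1=17/27 w_G3=-10/27 w_R=0
total: w_G1=1 w_G3=0 w_R=10/27
asked value: 10/27

topology: planetary set — G1 40T / G2 14T / G3 68T, arm = carrier (Willis)
row 1: whole set turns with the arm by x
row 2: sun turns y, ring = −(40/68)·y, arm 0
boundary: total ω_ring = x − (40/68)·y = 0 and total ω_sun = x + y = 1  ⇒  y = 17/27, x = 10/27
row 2 ring = −(40/68)·17/27 = -10/27
totals (row 1 + row 2): sun 10/27 + 17/27 = 1, ring 10/27 + (-10/27) = 0, arm 10/27 + 0 = 10/27
asked cell (row1, sun) = 10/27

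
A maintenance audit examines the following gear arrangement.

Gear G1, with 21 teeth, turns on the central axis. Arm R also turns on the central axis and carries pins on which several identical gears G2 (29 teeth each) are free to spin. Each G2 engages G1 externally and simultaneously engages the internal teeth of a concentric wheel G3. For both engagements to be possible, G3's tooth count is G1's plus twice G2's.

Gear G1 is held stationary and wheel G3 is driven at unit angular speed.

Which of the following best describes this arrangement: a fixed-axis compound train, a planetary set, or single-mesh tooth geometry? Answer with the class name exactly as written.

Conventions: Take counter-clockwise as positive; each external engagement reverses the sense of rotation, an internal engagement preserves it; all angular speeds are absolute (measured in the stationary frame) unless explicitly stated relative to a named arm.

planetary set

planetary set (21T centre, 29T on arm, 79T internal) — Willis relation
classification: planetary set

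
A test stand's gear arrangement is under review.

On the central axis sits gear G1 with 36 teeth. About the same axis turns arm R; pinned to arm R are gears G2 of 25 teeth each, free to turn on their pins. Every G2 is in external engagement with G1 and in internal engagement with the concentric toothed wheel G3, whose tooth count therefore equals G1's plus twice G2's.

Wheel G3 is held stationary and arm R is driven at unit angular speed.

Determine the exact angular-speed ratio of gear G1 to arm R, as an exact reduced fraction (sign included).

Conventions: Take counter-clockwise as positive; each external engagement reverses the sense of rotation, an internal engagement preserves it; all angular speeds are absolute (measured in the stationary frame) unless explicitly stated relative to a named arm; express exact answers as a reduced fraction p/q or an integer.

class = planetary set [G3 = 36+2·25 = 86; Willis about the carrier]
ring teeth: 36 + 2·25 = 86
36(ω_sun−ω_arm) = −86(ω_ring−ω_arm),  ω_ring = 0, ω_arm = 1
ω_sun = 1 − (86/36)(0−1) = 61/18
ω_out/ω_in = 61/18

61/18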